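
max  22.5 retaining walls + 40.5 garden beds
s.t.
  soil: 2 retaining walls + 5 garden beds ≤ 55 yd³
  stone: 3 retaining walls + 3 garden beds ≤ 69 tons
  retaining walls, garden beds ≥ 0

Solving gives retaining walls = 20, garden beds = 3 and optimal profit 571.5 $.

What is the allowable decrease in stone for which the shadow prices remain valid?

36

Binding constraints: soil, stone. The basis is B = [[2,5],[3,3]] with det -9.
Per unit decrease in stone, x* moves by d = (-0.5556, 0.2222).
The basis stays optimal until retaining walls reaches 0; allowable decrease = 36 tons.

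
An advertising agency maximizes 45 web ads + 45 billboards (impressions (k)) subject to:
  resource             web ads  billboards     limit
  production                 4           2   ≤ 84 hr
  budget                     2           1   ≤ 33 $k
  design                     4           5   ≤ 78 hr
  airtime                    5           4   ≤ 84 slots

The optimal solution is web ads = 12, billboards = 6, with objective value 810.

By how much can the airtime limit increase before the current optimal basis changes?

4.5

Binding constraints: design, airtime. The basis is B = [[4,5],[5,4]] with det -9.
Per unit increase in airtime, x* moves by d = (0.5556, -0.4444).
The basis stays optimal until budget becomes binding; allowable increase = 4.5 slots.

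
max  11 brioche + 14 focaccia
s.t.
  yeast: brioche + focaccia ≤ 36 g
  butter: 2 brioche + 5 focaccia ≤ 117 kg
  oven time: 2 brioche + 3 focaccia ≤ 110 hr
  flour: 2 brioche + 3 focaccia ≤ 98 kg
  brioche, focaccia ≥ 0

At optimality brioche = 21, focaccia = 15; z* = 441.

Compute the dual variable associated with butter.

Binding: yeast and butter. Non-binding: oven time (23 unused), flour (11 unused).
By complementary slackness, y = 0 for the non-binding constraints.
The binding rows give the dual system: 1·y_yeast + 2·y_butter = 11 and 1·y_yeast + 5·y_butter = 14.
Solving: y_yeast = 9, y_butter = 1.
Shadow price of butter = 1.

1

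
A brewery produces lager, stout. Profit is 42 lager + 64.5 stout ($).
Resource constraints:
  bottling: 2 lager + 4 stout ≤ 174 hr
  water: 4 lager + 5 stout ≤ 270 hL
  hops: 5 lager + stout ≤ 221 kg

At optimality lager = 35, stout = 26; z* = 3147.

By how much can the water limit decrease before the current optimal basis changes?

Binding constraints: bottling, water. The basis is B = [[2,4],[4,5]] with det -6.
Per unit decrease in water, x* moves by d = (-0.6667, 0.3333).
The basis stays optimal until lager reaches 0; allowable decrease = 52.5 hL.

52.5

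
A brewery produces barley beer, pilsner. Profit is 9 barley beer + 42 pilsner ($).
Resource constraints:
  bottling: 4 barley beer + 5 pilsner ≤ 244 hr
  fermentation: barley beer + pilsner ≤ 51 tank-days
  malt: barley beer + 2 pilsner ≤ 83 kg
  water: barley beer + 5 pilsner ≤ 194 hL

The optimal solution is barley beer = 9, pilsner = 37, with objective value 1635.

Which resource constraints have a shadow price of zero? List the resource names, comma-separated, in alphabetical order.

bottling: 221/244 (slack 23)
fermentation: 46/51 (slack 5)
malt: 83/83 (binding)
water: 194/194 (binding)
By complementary slackness, a constraint with positive slack has shadow price 0 → bottling, fermentation.

bottling, fermentation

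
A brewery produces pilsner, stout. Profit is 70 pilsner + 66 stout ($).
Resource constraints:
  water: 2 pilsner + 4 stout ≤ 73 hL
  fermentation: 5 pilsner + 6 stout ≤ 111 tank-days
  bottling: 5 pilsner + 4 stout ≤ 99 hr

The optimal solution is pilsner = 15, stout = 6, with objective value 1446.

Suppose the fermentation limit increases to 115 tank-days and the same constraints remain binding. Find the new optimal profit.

Binding: fermentation and bottling. Non-binding: water (19 unused).
Since water is not tight, its dual is 0.
From A_Bᵀ y = c: 5·y_fermentation + 5·y_bottling = 70; 6·y_fermentation + 4·y_bottling = 66.
Solving: y_fermentation = 5, y_bottling = 9.
Δz = y_fermentation·Δb = 5 × (4) = 20, so new z* = 1446 + 20 = 1466.

1466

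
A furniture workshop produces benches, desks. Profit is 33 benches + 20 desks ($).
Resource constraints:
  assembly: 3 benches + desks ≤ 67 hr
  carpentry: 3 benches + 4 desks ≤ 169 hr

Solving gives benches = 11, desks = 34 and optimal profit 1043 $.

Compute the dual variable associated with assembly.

8

At the optimum: assembly uses 67 of 67 (binding); carpentry uses 169 of 169 (binding).
The binding rows give the dual system: 3·y_assembly + 3·y_carpentry = 33 and 1·y_assembly + 4·y_carpentry = 20.
→ y_assembly = 8 and y_carpentry = 3.
Shadow price of assembly = 8.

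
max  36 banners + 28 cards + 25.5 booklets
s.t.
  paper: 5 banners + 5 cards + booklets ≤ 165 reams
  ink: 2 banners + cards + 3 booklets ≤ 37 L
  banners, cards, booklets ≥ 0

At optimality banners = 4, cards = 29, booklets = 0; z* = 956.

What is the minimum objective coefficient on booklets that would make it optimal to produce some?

28

At the optimum: paper uses 165 of 165 (binding); ink uses 37 of 37 (binding).
From A_Bᵀ y = c: 5·y_paper + 2·y_ink = 36; 5·y_paper + 1·y_ink = 28.
This yields shadow prices y_paper = 4, y_ink = 8.
booklets enters the basis when its profit ≥ yᵀa₃ = 4·1 + 8·3 = 28.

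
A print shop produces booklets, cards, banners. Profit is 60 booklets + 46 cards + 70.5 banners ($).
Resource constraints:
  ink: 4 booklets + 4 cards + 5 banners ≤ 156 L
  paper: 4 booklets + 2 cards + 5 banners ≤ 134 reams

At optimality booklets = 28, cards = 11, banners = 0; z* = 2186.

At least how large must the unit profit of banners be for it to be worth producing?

Both ink and paper are binding at x*.
The binding rows give the dual system: 4·y_ink + 4·y_paper = 60 and 4·y_ink + 2·y_paper = 46.
→ y_ink = 8 and y_paper = 7.
banners enters the basis when its profit ≥ yᵀa₃ = 8·5 + 7·5 = 75.

75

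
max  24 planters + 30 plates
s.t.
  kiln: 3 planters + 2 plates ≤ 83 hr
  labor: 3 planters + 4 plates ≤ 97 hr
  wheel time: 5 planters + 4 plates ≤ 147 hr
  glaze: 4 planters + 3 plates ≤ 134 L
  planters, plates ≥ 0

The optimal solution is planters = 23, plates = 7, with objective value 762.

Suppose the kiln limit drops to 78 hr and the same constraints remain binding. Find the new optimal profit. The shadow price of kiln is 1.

Δb = -5, so new z* = 762 + (1)·(-5) = 762 − 5 = 757.

757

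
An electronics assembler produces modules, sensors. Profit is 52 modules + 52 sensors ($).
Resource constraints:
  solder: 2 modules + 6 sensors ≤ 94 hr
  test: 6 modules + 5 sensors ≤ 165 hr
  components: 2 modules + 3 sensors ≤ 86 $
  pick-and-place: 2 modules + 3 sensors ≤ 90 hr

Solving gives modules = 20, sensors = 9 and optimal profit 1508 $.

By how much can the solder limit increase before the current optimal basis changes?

61.75

Binding constraints: solder, test. The basis is B = [[2,6],[6,5]] with det -26.
Per unit increase in solder, x* moves by d = (-0.1923, 0.2308).
The basis stays optimal until components becomes binding; allowable increase = 61.75 hr.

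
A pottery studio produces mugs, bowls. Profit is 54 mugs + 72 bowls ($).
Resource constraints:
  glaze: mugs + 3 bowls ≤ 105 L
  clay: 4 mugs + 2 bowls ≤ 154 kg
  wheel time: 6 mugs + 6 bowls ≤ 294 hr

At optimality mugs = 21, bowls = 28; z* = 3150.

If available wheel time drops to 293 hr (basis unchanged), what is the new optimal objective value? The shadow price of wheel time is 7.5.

Δb = -1, so new z* = 3150 + (7.5)·(-1) = 3150 − 7.5 = 3142.5.

3142.5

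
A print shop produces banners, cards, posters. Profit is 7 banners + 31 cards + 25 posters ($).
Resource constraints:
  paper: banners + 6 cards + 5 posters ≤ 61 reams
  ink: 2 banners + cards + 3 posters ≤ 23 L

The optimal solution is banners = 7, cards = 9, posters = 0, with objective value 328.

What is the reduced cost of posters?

-3

Both paper and ink are binding at x*.
Dual feasibility on the basic columns requires 1·y_paper + 2·y_ink = 7, 6·y_paper + 1·y_ink = 31.
This yields shadow prices y_paper = 5, y_ink = 1.
Reduced cost of posters: c₃ − yᵀa₃ = 25 − (5·5 + 1·3) = 25 − 28 = -3.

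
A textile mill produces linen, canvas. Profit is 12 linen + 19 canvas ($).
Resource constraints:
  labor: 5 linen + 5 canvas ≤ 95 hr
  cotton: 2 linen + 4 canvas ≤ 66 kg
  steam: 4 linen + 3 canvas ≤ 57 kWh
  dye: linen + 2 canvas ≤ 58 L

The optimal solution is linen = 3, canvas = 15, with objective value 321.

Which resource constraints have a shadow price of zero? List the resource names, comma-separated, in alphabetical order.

labor: 90/95 (slack 5)
cotton: 66/66 (binding)
steam: 57/57 (binding)
dye: 33/58 (slack 25)
By complementary slackness, a constraint with positive slack has shadow price 0 → dye, labor.

dye, labor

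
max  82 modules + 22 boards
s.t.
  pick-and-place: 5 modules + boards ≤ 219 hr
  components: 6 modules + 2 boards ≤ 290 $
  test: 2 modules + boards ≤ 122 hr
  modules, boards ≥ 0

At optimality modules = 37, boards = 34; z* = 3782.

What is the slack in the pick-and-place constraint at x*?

pick-and-place used = 5·37 + 1·34 = 219; slack = 219 − 219 = 0.

0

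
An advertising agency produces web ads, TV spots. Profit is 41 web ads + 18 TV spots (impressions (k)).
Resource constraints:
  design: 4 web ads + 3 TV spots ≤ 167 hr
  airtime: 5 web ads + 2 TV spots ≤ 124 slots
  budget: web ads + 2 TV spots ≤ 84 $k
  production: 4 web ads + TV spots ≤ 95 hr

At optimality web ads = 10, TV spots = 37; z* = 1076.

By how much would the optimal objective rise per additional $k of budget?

1

Binding: airtime and budget. Non-binding: design (16 unused), production (18 unused).
Slack constraints have shadow price 0 (complementary slackness).
The binding rows give the dual system: 5·y_airtime + 1·y_budget = 41 and 2·y_airtime + 2·y_budget = 18.
→ y_airtime = 8 and y_budget = 1.
Shadow price of budget = 1.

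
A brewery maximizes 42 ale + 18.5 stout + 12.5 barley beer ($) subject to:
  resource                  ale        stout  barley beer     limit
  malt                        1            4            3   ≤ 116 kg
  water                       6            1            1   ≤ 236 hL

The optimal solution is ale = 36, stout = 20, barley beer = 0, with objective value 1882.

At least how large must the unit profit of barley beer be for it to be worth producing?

15.5

Check each constraint at x*: malt 116/116 (tight); water 236/236 (tight).
From A_Bᵀ y = c: 1·y_malt + 6·y_water = 42; 4·y_malt + 1·y_water = 18.5.
→ y_malt = 3 and y_water = 6.5.
barley beer enters the basis when its profit ≥ yᵀa₃ = 3·3 + 6.5·1 = 15.5.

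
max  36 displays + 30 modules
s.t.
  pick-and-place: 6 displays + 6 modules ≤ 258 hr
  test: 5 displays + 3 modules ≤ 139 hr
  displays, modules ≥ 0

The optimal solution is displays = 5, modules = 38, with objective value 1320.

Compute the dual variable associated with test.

At the optimum: pick-and-place uses 258 of 258 (binding); test uses 139 of 139 (binding).
The binding rows give the dual system: 6·y_pick-and-place + 5·y_test = 36 and 6·y_pick-and-place + 3·y_test = 30.
→ y_pick-and-place = 3.5 and y_test = 3.
Shadow price of test = 3.

3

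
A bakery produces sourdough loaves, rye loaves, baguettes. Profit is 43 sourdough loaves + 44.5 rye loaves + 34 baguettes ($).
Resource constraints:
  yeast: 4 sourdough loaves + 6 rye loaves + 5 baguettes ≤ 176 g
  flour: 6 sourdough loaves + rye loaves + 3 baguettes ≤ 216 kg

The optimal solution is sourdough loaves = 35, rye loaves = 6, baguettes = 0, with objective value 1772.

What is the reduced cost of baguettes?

-8.5

Check each constraint at x*: yeast 176/176 (tight); flour 216/216 (tight).
From A_Bᵀ y = c: 4·y_yeast + 6·y_flour = 43; 6·y_yeast + 1·y_flour = 44.5.
→ y_yeast = 7 and y_flour = 2.5.
Reduced cost of baguettes: c₃ − yᵀa₃ = 34 − (7·5 + 2.5·3) = 34 − 42.5 = -8.5.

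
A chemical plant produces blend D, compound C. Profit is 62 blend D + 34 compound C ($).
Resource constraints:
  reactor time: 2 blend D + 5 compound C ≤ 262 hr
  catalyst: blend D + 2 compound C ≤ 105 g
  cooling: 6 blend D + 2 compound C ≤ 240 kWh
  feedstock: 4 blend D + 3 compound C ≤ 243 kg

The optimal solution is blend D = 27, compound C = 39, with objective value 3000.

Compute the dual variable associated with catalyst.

8

Binding: catalyst and cooling. Non-binding: reactor time (13 unused), feedstock (18 unused).
Slack constraints have shadow price 0 (complementary slackness).
The binding rows give the dual system: 1·y_catalyst + 6·y_cooling = 62 and 2·y_catalyst + 2·y_cooling = 34.
→ y_catalyst = 8 and y_cooling = 9.
Shadow price of catalyst = 8.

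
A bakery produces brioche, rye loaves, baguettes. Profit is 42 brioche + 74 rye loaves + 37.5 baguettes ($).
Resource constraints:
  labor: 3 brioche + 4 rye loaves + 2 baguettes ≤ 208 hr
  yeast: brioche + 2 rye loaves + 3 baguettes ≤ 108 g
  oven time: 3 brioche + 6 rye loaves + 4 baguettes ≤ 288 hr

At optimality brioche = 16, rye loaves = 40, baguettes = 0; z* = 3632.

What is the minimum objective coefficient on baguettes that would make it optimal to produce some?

46

At the optimum: labor uses 208 of 208 (binding); yeast uses 96 of 108 (slack = 12); oven time uses 288 of 288 (binding).
Slack constraints have shadow price 0 (complementary slackness).
From A_Bᵀ y = c: 3·y_labor + 3·y_oven time = 42; 4·y_labor + 6·y_oven time = 74.
This yields shadow prices y_labor = 5, y_oven time = 9.
baguettes enters the basis when its profit ≥ yᵀa₃ = 5·2 + 9·4 = 46.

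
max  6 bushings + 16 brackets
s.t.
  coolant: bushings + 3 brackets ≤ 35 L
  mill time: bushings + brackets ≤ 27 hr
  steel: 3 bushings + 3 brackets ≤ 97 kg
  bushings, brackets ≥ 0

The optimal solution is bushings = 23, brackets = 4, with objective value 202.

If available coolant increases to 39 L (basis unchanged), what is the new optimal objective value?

At the optimum: coolant uses 35 of 35 (binding); mill time uses 27 of 27 (binding); steel uses 81 of 97 (slack = 16).
Since steel is not tight, its dual is 0.
Dual feasibility on the basic columns requires 1·y_coolant + 1·y_mill time = 6, 3·y_coolant + 1·y_mill time = 16.
This yields shadow prices y_coolant = 5, y_mill time = 1.
Δz = y_coolant·Δb = 5 × (4) = 20, so new z* = 202 + 20 = 222.

222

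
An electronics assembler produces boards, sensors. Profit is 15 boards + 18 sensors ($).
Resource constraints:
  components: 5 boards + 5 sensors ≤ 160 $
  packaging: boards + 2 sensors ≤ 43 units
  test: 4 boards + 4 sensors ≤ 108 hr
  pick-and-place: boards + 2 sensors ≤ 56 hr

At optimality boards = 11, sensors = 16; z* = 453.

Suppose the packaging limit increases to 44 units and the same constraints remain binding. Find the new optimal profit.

Binding: packaging and test. Non-binding: components (25 unused), pick-and-place (13 unused).
Since components, pick-and-place are not tight, their duals are 0.
Dual feasibility on the basic columns requires 1·y_packaging + 4·y_test = 15, 2·y_packaging + 4·y_test = 18.
Solving: y_packaging = 3, y_test = 3.
Δz = y_packaging·Δb = 3 × (1) = 3, so new z* = 453 + 3 = 456.

456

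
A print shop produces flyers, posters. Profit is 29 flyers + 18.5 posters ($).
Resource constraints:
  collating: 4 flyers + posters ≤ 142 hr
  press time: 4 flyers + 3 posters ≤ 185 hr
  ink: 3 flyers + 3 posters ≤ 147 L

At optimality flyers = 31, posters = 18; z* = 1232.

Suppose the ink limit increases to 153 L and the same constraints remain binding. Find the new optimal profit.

Binding: collating and ink. Non-binding: press time (7 unused).
Slack constraints have shadow price 0 (complementary slackness).
From A_Bᵀ y = c: 4·y_collating + 3·y_ink = 29; 1·y_collating + 3·y_ink = 18.5.
This yields shadow prices y_collating = 3.5, y_ink = 5.
Δz = y_ink·Δb = 5 × (6) = 30, so new z* = 1232 + 30 = 1262.

1262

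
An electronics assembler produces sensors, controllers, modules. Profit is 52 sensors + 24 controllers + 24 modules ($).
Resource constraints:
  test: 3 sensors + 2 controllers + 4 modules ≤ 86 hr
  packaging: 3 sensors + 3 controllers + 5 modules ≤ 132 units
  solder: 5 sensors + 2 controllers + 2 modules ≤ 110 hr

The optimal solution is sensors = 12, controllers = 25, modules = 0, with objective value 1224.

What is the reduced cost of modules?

-8

Check each constraint at x*: test 86/86 (tight); packaging 111/132 (slack 21); solder 110/110 (tight).
Slack constraints have shadow price 0 (complementary slackness).
Dual feasibility on the basic columns requires 3·y_test + 5·y_solder = 52, 2·y_test + 2·y_solder = 24.
Solving: y_test = 4, y_solder = 8.
Reduced cost of modules: c₃ − yᵀa₃ = 24 − (4·4 + 8·2) = 24 − 32 = -8.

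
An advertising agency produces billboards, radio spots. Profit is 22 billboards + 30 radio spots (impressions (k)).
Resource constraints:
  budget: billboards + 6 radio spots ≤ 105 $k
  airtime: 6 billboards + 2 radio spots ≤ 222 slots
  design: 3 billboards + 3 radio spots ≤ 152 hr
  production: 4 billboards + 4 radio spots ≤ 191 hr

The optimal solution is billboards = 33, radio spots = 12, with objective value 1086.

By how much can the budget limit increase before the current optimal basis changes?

Binding constraints: budget, airtime. The basis is B = [[1,6],[6,2]] with det -34.
Per unit increase in budget, x* moves by d = (-0.0588, 0.1765).
The basis stays optimal until production becomes binding; allowable increase = 23.375 $k.

23.375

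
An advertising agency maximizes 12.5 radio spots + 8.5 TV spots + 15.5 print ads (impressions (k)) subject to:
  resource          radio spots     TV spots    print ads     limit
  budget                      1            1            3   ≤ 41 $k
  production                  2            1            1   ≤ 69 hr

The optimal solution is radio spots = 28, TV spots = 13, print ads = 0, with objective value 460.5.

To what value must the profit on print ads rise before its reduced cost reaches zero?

Both budget and production are binding at x*.
The binding rows give the dual system: 1·y_budget + 2·y_production = 12.5 and 1·y_budget + 1·y_production = 8.5.
This yields shadow prices y_budget = 4.5, y_production = 4.
print ads enters the basis when its profit ≥ yᵀa₃ = 4.5·3 + 4·1 = 17.5.

17.5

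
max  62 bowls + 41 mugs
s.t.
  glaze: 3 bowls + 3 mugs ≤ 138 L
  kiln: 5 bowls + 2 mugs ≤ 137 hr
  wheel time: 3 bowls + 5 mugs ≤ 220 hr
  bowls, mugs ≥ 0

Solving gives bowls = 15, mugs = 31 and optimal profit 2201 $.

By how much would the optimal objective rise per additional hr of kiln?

At the optimum: glaze uses 138 of 138 (binding); kiln uses 137 of 137 (binding); wheel time uses 200 of 220 (slack = 20).
Slack constraints have shadow price 0 (complementary slackness).
From A_Bᵀ y = c: 3·y_glaze + 5·y_kiln = 62; 3·y_glaze + 2·y_kiln = 41.
→ y_glaze = 9 and y_kiln = 7.
Shadow price of kiln = 7.

7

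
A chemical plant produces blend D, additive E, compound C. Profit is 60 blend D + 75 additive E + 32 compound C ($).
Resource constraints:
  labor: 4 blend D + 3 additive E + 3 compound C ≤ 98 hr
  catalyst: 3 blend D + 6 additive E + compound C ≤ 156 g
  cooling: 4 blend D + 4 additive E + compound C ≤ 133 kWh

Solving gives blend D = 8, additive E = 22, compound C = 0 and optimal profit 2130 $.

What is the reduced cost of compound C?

At the optimum: labor uses 98 of 98 (binding); catalyst uses 156 of 156 (binding); cooling uses 120 of 133 (slack = 13).
Since cooling is not tight, its dual is 0.
Dual feasibility on the basic columns requires 4·y_labor + 3·y_catalyst = 60, 3·y_labor + 6·y_catalyst = 75.
Solving: y_labor = 9, y_catalyst = 8.
Reduced cost of compound C: c₃ − yᵀa₃ = 32 − (9·3 + 8·1) = 32 − 35 = -3.

-3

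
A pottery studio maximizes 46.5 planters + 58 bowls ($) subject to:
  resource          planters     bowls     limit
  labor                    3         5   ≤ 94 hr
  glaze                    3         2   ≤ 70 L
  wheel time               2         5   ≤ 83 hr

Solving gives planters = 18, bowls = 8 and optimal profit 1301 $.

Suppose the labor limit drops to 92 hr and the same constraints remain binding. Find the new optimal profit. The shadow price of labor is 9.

Δb = -2, so new z* = 1301 + (9)·(-2) = 1301 − 18 = 1283.

1283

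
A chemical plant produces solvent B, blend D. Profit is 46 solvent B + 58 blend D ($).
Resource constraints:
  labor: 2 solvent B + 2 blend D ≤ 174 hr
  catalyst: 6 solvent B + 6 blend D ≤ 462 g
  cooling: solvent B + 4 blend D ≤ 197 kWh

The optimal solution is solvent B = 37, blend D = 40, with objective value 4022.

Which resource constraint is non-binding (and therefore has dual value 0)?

labor

labor: 154/174 (slack 20)
catalyst: 462/462 (binding)
cooling: 197/197 (binding)
By complementary slackness, a constraint with positive slack has shadow price 0 → labor.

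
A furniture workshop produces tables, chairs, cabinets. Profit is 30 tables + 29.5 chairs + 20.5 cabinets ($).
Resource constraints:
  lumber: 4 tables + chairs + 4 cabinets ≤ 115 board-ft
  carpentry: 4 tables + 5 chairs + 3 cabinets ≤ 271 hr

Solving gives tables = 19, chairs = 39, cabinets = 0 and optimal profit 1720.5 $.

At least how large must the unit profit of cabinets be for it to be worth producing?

Check each constraint at x*: lumber 115/115 (tight); carpentry 271/271 (tight).
From A_Bᵀ y = c: 4·y_lumber + 4·y_carpentry = 30; 1·y_lumber + 5·y_carpentry = 29.5.
This yields shadow prices y_lumber = 2, y_carpentry = 5.5.
cabinets enters the basis when its profit ≥ yᵀa₃ = 2·4 + 5.5·3 = 24.5.

24.5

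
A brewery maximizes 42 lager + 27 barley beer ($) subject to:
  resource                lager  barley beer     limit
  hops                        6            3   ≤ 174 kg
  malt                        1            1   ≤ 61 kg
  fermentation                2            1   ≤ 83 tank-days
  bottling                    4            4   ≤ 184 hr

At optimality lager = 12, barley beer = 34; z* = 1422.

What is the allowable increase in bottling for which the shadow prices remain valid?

Binding constraints: hops, bottling. The basis is B = [[6,3],[4,4]] with det 12.
Per unit increase in bottling, x* moves by d = (-0.25, 0.5).
The basis stays optimal until lager reaches 0; allowable increase = 48 hr.

48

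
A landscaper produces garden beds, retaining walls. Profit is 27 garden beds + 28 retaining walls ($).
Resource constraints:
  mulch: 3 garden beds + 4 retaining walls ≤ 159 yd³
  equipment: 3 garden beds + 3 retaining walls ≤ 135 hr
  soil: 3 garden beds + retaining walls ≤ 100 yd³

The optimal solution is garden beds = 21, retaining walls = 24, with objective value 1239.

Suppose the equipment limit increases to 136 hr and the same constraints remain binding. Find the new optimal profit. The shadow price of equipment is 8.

Δb = 1, so new z* = 1239 + (8)·(1) = 1239 + 8 = 1247.

1247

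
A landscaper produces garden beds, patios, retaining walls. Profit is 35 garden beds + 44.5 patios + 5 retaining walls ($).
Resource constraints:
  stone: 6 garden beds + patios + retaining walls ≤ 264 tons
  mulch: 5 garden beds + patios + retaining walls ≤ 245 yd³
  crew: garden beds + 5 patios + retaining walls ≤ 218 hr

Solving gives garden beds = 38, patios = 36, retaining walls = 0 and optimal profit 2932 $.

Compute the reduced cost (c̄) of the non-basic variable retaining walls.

At the optimum: stone uses 264 of 264 (binding); mulch uses 226 of 245 (slack = 19); crew uses 218 of 218 (binding).
Slack constraints have shadow price 0 (complementary slackness).
Dual feasibility on the basic columns requires 6·y_stone + 1·y_crew = 35, 1·y_stone + 5·y_crew = 44.5.
This yields shadow prices y_stone = 4.5, y_crew = 8.
Reduced cost of retaining walls: c₃ − yᵀa₃ = 5 − (4.5·1 + 8·1) = 5 − 12.5 = -7.5.

-7.5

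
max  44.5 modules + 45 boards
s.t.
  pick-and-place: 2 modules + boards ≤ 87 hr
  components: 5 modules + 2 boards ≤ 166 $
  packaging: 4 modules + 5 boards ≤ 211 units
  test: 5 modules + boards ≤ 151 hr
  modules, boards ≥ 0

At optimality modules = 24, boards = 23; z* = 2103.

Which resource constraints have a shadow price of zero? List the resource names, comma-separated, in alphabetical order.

pick-and-place: 71/87 (slack 16)
components: 166/166 (binding)
packaging: 211/211 (binding)
test: 143/151 (slack 8)
By complementary slackness, a constraint with positive slack has shadow price 0 → pick-and-place, test.

pick-and-place, test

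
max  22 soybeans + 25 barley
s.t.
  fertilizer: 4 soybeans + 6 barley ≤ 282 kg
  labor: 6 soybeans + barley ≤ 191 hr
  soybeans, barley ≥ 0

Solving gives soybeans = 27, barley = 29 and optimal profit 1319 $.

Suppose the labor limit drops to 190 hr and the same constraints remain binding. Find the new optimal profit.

1318

Check each constraint at x*: fertilizer 282/282 (tight); labor 191/191 (tight).
The binding rows give the dual system: 4·y_fertilizer + 6·y_labor = 22 and 6·y_fertilizer + 1·y_labor = 25.
Solving: y_fertilizer = 4, y_labor = 1.
Δz = y_labor·Δb = 1 × (-1) = -1, so new z* = 1319 − 1 = 1318.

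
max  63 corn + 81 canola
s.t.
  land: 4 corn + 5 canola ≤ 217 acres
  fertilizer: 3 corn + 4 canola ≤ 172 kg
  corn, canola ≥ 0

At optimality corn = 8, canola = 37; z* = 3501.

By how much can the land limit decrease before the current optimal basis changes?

Binding constraints: land, fertilizer. The basis is B = [[4,5],[3,4]] with det 1.
Per unit decrease in land, x* moves by d = (-4, 3).
The basis stays optimal until corn reaches 0; allowable decrease = 2 acres.

2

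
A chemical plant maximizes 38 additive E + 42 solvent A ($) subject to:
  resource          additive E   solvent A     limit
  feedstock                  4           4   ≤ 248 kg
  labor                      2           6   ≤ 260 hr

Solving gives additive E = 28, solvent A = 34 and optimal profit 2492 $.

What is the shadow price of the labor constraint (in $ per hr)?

1

Check each constraint at x*: feedstock 248/248 (tight); labor 260/260 (tight).
Dual feasibility on the basic columns requires 4·y_feedstock + 2·y_labor = 38, 4·y_feedstock + 6·y_labor = 42.
Solving: y_feedstock = 9, y_labor = 1.
Shadow price of labor = 1.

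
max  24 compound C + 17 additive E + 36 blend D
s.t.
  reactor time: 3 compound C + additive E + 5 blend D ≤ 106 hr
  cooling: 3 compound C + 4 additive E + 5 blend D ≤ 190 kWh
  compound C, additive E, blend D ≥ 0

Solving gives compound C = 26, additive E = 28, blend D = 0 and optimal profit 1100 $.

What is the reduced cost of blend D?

-4

At the optimum: reactor time uses 106 of 106 (binding); cooling uses 190 of 190 (binding).
The binding rows give the dual system: 3·y_reactor time + 3·y_cooling = 24 and 1·y_reactor time + 4·y_cooling = 17.
This yields shadow prices y_reactor time = 5, y_cooling = 3.
Reduced cost of blend D: c₃ − yᵀa₃ = 36 − (5·5 + 3·5) = 36 − 40 = -4.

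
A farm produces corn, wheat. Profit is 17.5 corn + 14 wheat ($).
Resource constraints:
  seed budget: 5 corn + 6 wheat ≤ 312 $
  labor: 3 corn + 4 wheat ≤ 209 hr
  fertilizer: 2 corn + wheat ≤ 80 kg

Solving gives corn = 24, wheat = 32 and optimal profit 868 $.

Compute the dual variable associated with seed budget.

Binding: seed budget and fertilizer. Non-binding: labor (9 unused).
Since labor is not tight, its dual is 0.
The binding rows give the dual system: 5·y_seed budget + 2·y_fertilizer = 17.5 and 6·y_seed budget + 1·y_fertilizer = 14.
This yields shadow prices y_seed budget = 1.5, y_fertilizer = 5.
Shadow price of seed budget = 1.5.

1.5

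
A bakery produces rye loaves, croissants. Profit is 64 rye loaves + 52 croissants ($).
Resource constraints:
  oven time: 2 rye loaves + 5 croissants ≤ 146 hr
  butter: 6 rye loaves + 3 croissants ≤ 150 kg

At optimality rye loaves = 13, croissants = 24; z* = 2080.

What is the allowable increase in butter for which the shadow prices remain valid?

Binding constraints: oven time, butter. The basis is B = [[2,5],[6,3]] with det -24.
Per unit increase in butter, x* moves by d = (0.2083, -0.0833).
The basis stays optimal until croissants reaches 0; allowable increase = 288 kg.

288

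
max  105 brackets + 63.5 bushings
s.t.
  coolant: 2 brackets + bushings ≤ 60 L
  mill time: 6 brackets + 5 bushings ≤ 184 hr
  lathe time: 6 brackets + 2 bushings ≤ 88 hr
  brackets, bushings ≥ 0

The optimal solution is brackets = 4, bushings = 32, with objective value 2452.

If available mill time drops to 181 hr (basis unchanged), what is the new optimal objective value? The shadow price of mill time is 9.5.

2423.5

Δb = -3, so new z* = 2452 + (9.5)·(-3) = 2452 − 28.5 = 2423.5.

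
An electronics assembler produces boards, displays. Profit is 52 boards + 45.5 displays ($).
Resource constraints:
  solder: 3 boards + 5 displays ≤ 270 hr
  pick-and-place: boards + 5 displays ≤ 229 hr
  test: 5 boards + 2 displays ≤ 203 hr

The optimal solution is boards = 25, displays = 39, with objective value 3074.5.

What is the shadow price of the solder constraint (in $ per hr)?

6.5

Check each constraint at x*: solder 270/270 (tight); pick-and-place 220/229 (slack 9); test 203/203 (tight).
By complementary slackness, y = 0 for the non-binding constraint.
Dual feasibility on the basic columns requires 3·y_solder + 5·y_test = 52, 5·y_solder + 2·y_test = 45.5.
This yields shadow prices y_solder = 6.5, y_test = 6.5.
Shadow price of solder = 6.5.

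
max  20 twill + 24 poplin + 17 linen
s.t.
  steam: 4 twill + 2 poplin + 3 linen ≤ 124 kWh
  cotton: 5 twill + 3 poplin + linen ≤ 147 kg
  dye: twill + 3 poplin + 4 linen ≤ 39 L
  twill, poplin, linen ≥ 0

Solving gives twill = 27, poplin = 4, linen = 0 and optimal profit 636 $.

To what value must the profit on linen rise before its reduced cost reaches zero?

23

At the optimum: steam uses 116 of 124 (slack = 8); cotton uses 147 of 147 (binding); dye uses 39 of 39 (binding).
By complementary slackness, y = 0 for the non-binding constraint.
Dual feasibility on the basic columns requires 5·y_cotton + 1·y_dye = 20, 3·y_cotton + 3·y_dye = 24.
→ y_cotton = 3 and y_dye = 5.
linen enters the basis when its profit ≥ yᵀa₃ = 3·1 + 5·4 = 23.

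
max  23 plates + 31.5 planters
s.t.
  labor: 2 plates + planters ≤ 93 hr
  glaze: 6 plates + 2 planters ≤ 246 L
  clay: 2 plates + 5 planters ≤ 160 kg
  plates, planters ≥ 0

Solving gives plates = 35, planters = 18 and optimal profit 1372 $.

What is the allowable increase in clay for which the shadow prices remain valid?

65

Binding constraints: glaze, clay. The basis is B = [[6,2],[2,5]] with det 26.
Per unit increase in clay, x* moves by d = (-0.0769, 0.2308).
The basis stays optimal until labor becomes binding; allowable increase = 65 kg.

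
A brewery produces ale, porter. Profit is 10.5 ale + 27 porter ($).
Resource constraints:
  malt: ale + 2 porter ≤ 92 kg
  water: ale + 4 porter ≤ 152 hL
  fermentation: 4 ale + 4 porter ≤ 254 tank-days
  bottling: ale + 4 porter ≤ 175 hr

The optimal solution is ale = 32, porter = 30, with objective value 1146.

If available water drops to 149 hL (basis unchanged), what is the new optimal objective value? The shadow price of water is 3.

1137

Δb = -3, so new z* = 1146 + (3)·(-3) = 1146 − 9 = 1137.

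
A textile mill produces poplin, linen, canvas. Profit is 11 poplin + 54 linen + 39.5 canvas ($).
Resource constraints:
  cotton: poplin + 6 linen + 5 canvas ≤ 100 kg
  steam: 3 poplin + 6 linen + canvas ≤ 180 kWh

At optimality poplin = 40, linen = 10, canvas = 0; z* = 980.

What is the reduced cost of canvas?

At the optimum: cotton uses 100 of 100 (binding); steam uses 180 of 180 (binding).
Dual feasibility on the basic columns requires 1·y_cotton + 3·y_steam = 11, 6·y_cotton + 6·y_steam = 54.
This yields shadow prices y_cotton = 8, y_steam = 1.
Reduced cost of canvas: c₃ − yᵀa₃ = 39.5 − (8·5 + 1·1) = 39.5 − 41 = -1.5.

-1.5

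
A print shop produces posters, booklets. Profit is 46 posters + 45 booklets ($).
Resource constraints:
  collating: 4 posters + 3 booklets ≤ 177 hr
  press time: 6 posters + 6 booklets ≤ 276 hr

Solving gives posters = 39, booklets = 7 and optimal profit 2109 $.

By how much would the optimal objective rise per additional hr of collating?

At the optimum: collating uses 177 of 177 (binding); press time uses 276 of 276 (binding).
From A_Bᵀ y = c: 4·y_collating + 6·y_press time = 46; 3·y_collating + 6·y_press time = 45.
This yields shadow prices y_collating = 1, y_press time = 7.
Shadow price of collating = 1.

1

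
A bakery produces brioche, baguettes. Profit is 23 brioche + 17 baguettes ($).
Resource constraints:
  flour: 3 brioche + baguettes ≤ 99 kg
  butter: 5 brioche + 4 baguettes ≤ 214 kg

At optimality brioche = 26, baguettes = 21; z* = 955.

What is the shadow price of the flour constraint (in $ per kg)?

Check each constraint at x*: flour 99/99 (tight); butter 214/214 (tight).
The binding rows give the dual system: 3·y_flour + 5·y_butter = 23 and 1·y_flour + 4·y_butter = 17.
→ y_flour = 1 and y_butter = 4.
Shadow price of flour = 1.

1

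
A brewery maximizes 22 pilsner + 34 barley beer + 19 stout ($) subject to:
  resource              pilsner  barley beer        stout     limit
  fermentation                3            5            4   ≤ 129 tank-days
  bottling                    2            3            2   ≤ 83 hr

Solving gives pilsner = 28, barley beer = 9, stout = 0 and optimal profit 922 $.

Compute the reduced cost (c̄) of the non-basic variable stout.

At the optimum: fermentation uses 129 of 129 (binding); bottling uses 83 of 83 (binding).
The binding rows give the dual system: 3·y_fermentation + 2·y_bottling = 22 and 5·y_fermentation + 3·y_bottling = 34.
This yields shadow prices y_fermentation = 2, y_bottling = 8.
Reduced cost of stout: c₃ − yᵀa₃ = 19 − (2·4 + 8·2) = 19 − 24 = -5.

-5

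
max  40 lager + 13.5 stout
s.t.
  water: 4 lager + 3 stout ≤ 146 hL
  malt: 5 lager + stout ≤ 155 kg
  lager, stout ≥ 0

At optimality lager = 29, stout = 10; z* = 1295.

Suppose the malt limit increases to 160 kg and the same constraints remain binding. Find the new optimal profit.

1325

Both water and malt are binding at x*.
The binding rows give the dual system: 4·y_water + 5·y_malt = 40 and 3·y_water + 1·y_malt = 13.5.
→ y_water = 2.5 and y_malt = 6.
Δz = y_malt·Δb = 6 × (5) = 30, so new z* = 1295 + 30 = 1325.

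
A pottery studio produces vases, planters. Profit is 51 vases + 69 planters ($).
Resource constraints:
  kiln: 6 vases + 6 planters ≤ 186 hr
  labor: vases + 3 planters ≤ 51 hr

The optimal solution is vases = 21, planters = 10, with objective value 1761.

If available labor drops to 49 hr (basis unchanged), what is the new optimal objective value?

Check each constraint at x*: kiln 186/186 (tight); labor 51/51 (tight).
From A_Bᵀ y = c: 6·y_kiln + 1·y_labor = 51; 6·y_kiln + 3·y_labor = 69.
This yields shadow prices y_kiln = 7, y_labor = 9.
Δz = y_labor·Δb = 9 × (-2) = -18, so new z* = 1761 − 18 = 1743.

1743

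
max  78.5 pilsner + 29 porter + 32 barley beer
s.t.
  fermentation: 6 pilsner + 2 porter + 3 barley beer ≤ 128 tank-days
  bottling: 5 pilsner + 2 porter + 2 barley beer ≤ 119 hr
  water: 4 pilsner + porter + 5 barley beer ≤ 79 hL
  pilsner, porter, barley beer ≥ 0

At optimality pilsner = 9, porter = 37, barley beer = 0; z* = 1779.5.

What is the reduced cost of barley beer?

At the optimum: fermentation uses 128 of 128 (binding); bottling uses 119 of 119 (binding); water uses 73 of 79 (slack = 6).
Since water is not tight, its dual is 0.
Dual feasibility on the basic columns requires 6·y_fermentation + 5·y_bottling = 78.5, 2·y_fermentation + 2·y_bottling = 29.
This yields shadow prices y_fermentation = 6, y_bottling = 8.5.
Reduced cost of barley beer: c₃ − yᵀa₃ = 32 − (6·3 + 8.5·2) = 32 − 35 = -3.

-3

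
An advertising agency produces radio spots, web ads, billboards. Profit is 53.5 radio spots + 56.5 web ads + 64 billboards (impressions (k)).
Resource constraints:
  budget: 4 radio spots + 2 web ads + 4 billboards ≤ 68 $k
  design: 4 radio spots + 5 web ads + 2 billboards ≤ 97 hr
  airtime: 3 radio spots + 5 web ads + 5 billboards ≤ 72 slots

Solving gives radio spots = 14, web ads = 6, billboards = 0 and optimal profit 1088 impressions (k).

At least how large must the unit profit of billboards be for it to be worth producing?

70.5

Binding: budget and airtime. Non-binding: design (11 unused).
Slack constraints have shadow price 0 (complementary slackness).
Dual feasibility on the basic columns requires 4·y_budget + 3·y_airtime = 53.5, 2·y_budget + 5·y_airtime = 56.5.
→ y_budget = 7 and y_airtime = 8.5.
billboards enters the basis when its profit ≥ yᵀa₃ = 7·4 + 8.5·5 = 70.5.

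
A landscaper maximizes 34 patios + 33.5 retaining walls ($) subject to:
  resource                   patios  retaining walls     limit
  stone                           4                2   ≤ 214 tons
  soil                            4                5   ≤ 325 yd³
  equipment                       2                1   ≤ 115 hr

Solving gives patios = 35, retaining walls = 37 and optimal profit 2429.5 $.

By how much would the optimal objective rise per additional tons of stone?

Check each constraint at x*: stone 214/214 (tight); soil 325/325 (tight); equipment 107/115 (slack 8).
Slack constraints have shadow price 0 (complementary slackness).
From A_Bᵀ y = c: 4·y_stone + 4·y_soil = 34; 2·y_stone + 5·y_soil = 33.5.
→ y_stone = 3 and y_soil = 5.5.
Shadow price of stone = 3.

3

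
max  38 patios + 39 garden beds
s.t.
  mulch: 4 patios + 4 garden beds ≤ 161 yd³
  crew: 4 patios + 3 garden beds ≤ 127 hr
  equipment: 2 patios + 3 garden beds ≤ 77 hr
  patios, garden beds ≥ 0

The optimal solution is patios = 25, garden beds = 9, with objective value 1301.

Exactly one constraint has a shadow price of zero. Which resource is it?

mulch

mulch: 136/161 (slack 25)
crew: 127/127 (binding)
equipment: 77/77 (binding)
By complementary slackness, a constraint with positive slack has shadow price 0 → mulch.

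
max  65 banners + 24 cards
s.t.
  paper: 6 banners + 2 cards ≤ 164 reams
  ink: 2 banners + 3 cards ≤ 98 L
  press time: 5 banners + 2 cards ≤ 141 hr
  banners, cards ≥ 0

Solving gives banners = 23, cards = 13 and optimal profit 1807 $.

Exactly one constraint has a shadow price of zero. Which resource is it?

paper: 164/164 (binding)
ink: 85/98 (slack 13)
press time: 141/141 (binding)
By complementary slackness, a constraint with positive slack has shadow price 0 → ink.

ink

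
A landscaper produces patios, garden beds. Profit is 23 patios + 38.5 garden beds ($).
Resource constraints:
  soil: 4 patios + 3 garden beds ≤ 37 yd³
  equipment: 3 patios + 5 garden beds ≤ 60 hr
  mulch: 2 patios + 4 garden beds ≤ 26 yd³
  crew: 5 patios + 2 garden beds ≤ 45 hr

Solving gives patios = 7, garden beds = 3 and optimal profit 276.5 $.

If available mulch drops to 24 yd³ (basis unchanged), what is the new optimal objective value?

Check each constraint at x*: soil 37/37 (tight); equipment 36/60 (slack 24); mulch 26/26 (tight); crew 41/45 (slack 4).
Since equipment, crew are not tight, their duals are 0.
The binding rows give the dual system: 4·y_soil + 2·y_mulch = 23 and 3·y_soil + 4·y_mulch = 38.5.
Solving: y_soil = 1.5, y_mulch = 8.5.
Δz = y_mulch·Δb = 8.5 × (-2) = -17, so new z* = 276.5 − 17 = 259.5.

259.5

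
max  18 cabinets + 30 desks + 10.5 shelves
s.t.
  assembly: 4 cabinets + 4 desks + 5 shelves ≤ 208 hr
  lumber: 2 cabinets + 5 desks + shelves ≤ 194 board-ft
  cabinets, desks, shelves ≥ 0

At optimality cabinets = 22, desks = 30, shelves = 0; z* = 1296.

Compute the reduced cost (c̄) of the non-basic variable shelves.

Both assembly and lumber are binding at x*.
Dual feasibility on the basic columns requires 4·y_assembly + 2·y_lumber = 18, 4·y_assembly + 5·y_lumber = 30.
→ y_assembly = 2.5 and y_lumber = 4.
Reduced cost of shelves: c₃ − yᵀa₃ = 10.5 − (2.5·5 + 4·1) = 10.5 − 16.5 = -6.

-6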